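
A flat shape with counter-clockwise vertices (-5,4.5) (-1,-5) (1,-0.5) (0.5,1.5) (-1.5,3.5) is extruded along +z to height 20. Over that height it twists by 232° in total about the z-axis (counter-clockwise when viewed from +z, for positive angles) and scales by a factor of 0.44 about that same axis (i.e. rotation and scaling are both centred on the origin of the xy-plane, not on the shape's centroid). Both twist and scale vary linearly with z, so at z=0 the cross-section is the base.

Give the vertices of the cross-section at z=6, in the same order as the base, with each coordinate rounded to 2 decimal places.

t = z/height = 6/20 = 0.3
s = 1 + (scale-1)·z/height = 1 + (0.44-1)·6/20 = 0.832000
θ = twist·z/height = 232°·6/20 = 69.6000° = 1.214749 rad
cos θ = 0.348572, sin θ = 0.937282 (intermediates below are computed at full precision and shown rounded to 5 d.p.)
v1: (-5,4.5) → rotate → (-5.96063,-3.11784) → ×s → (-4.95924,-2.59404) → (-4.96,-2.59)
v2: (-1,-5) → rotate → (4.33784,-2.68014) → ×s → (3.60908,-2.22988) → (3.61,-2.23)
v3: (1,-0.5) → rotate → (0.81721,0.76300) → ×s → (0.67992,0.63481) → (0.68,0.63)
v4: (0.5,1.5) → rotate → (-1.23164,0.99150) → ×s → (-1.02472,0.82493) → (-1.02,0.82)
v5: (-1.5,3.5) → rotate → (-3.80335,-0.18592) → ×s → (-3.16438,-0.15469) → (-3.16,-0.15)

Cross-section at z=6: (-4.96,-2.59) (3.61,-2.23) (0.68,0.63) (-1.02,0.82) (-3.16,-0.15)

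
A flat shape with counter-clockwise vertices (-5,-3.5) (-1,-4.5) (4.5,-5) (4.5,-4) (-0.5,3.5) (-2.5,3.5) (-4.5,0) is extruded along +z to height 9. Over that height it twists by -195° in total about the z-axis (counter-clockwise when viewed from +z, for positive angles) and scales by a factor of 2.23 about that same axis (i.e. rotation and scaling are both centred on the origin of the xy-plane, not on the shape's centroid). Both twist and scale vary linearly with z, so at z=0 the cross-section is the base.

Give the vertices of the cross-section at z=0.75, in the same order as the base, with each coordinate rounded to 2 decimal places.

t = z/height = 0.75/9 = 0.0833333
s = 1 + (scale-1)·z/height = 1 + (2.23-1)·0.75/9 = 1.102500
θ = twist·z/height = -195°·0.75/9 = -16.2500° = -0.283616 rad
cos θ = 0.960050, sin θ = -0.279829 (intermediates below are computed at full precision and shown rounded to 5 d.p.)
v1: (-5,-3.5) → rotate → (-5.77965,-1.96103) → ×s → (-6.37207,-2.16203) → (-6.37,-2.16)
v2: (-1,-4.5) → rotate → (-2.21928,-4.04040) → ×s → (-2.44676,-4.45454) → (-2.45,-4.45)
v3: (4.5,-5) → rotate → (2.92108,-6.05948) → ×s → (3.22049,-6.68058) → (3.22,-6.68)
v4: (4.5,-4) → rotate → (3.20091,-5.09943) → ×s → (3.52900,-5.62212) → (3.53,-5.62)
v5: (-0.5,3.5) → rotate → (0.49938,3.50009) → ×s → (0.55056,3.85885) → (0.55,3.86)
v6: (-2.5,3.5) → rotate → (-1.42072,4.05975) → ×s → (-1.56635,4.47587) → (-1.57,4.48)
v7: (-4.5,0) → rotate → (-4.32022,1.25923) → ×s → (-4.76305,1.38830) → (-4.76,1.39)

Cross-section at z=0.75: (-6.37,-2.16) (-2.45,-4.45) (3.22,-6.68) (3.53,-5.62) (0.55,3.86) (-1.57,4.48) (-4.76,1.39)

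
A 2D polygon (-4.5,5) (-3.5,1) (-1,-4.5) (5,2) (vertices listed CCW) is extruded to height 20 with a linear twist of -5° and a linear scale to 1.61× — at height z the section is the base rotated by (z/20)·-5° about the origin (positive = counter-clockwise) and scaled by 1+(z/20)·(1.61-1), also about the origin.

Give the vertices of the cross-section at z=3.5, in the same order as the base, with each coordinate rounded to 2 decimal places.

Cross-section at z=3.5: (-4.90,5.61) (-3.86,1.17) (-1.18,-4.96) (5.57,2.13)

t = z/height = 3.5/20 = 0.175
s = 1 + (scale-1)·z/height = 1 + (1.61-1)·3.5/20 = 1.106750
θ = twist·z/height = -5°·3.5/20 = -0.8750° = -0.015272 rad
cos θ = 0.999883, sin θ = -0.015271 (intermediates below are computed at full precision and shown rounded to 5 d.p.)
v1: (-4.5,5) → rotate → (-4.42312,5.06814) → ×s → (-4.89529,5.60916) → (-4.90,5.61)
v2: (-3.5,1) → rotate → (-3.48432,1.05333) → ×s → (-3.85627,1.16578) → (-3.86,1.17)
v3: (-1,-4.5) → rotate → (-1.06860,-4.48420) → ×s → (-1.18268,-4.96289) → (-1.18,-4.96)
v4: (5,2) → rotate → (5.02996,1.92341) → ×s → (5.56691,2.12874) → (5.57,2.13)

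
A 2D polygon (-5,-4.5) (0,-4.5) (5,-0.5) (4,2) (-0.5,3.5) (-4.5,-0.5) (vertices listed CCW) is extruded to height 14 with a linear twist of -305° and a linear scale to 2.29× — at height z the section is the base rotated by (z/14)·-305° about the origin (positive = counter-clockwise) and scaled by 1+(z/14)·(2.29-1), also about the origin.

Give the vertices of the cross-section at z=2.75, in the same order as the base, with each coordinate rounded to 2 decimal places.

t = z/height = 2.75/14 = 0.196429
s = 1 + (scale-1)·z/height = 1 + (2.29-1)·2.75/14 = 1.253393
θ = twist·z/height = -305°·2.75/14 = -59.9107° = -1.045639 rad
cos θ = 0.501349, sin θ = -0.865245 (intermediates below are computed at full precision and shown rounded to 5 d.p.)
v1: (-5,-4.5) → rotate → (-6.40035,2.07016) → ×s → (-8.02215,2.59472) → (-8.02,2.59)
v2: (0,-4.5) → rotate → (-3.89360,-2.25607) → ×s → (-4.88021,-2.82774) → (-4.88,-2.83)
v3: (5,-0.5) → rotate → (2.07412,-4.57690) → ×s → (2.59969,-5.73665) → (2.60,-5.74)
v4: (4,2) → rotate → (3.73589,-2.45828) → ×s → (4.68253,-3.08119) → (4.68,-3.08)
v5: (-0.5,3.5) → rotate → (2.77768,2.18734) → ×s → (3.48153,2.74160) → (3.48,2.74)
v6: (-4.5,-0.5) → rotate → (-2.68869,3.64293) → ×s → (-3.36999,4.56602) → (-3.37,4.57)

Cross-section at z=2.75: (-8.02,2.59) (-4.88,-2.83) (2.60,-5.74) (4.68,-3.08) (3.48,2.74) (-3.37,4.57)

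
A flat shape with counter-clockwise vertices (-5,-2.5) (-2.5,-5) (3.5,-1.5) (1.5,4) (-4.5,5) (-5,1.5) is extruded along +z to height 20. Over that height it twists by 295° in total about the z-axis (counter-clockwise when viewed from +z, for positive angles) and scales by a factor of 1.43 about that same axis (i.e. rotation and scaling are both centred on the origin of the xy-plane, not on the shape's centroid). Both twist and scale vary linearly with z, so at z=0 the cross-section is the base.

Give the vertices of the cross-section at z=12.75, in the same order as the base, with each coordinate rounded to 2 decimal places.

Cross-section at z=12.75: (5.86,4.05) (2.26,6.75) (-4.68,1.27) (-1.18,-5.31) (6.57,-5.50) (6.58,-1.00)

t = z/height = 12.75/20 = 0.6375
s = 1 + (scale-1)·z/height = 1 + (1.43-1)·12.75/20 = 1.274125
θ = twist·z/height = 295°·12.75/20 = 188.0625° = 3.282310 rad
cos θ = -0.990116, sin θ = -0.140253 (intermediates below are computed at full precision and shown rounded to 5 d.p.)
v1: (-5,-2.5) → rotate → (4.59995,3.17656) → ×s → (5.86091,4.04733) → (5.86,4.05)
v2: (-2.5,-5) → rotate → (1.77402,5.30121) → ×s → (2.26033,6.75441) → (2.26,6.75)
v3: (3.5,-1.5) → rotate → (-3.67578,0.99429) → ×s → (-4.68341,1.26685) → (-4.68,1.27)
v4: (1.5,4) → rotate → (-0.92416,-4.17084) → ×s → (-1.17750,-5.31417) → (-1.18,-5.31)
v5: (-4.5,5) → rotate → (5.15679,-4.31944) → ×s → (6.57039,-5.50350) → (6.57,-5.50)
v6: (-5,1.5) → rotate → (5.16096,-0.78391) → ×s → (6.57571,-0.99880) → (6.58,-1.00)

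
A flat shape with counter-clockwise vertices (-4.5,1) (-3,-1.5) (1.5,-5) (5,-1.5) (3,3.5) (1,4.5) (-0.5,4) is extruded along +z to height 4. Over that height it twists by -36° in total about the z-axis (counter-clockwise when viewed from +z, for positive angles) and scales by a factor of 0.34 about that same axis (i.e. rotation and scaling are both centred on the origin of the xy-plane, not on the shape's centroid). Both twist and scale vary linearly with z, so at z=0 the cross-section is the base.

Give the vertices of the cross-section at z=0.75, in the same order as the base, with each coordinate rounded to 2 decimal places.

t = z/height = 0.75/4 = 0.1875
s = 1 + (scale-1)·z/height = 1 + (0.34-1)·0.75/4 = 0.876250
θ = twist·z/height = -36°·0.75/4 = -6.7500° = -0.117810 rad
cos θ = 0.993068, sin θ = -0.117537 (intermediates below are computed at full precision and shown rounded to 5 d.p.)
v1: (-4.5,1) → rotate → (-4.35127,1.52199) → ×s → (-3.81280,1.33364) → (-3.81,1.33)
v2: (-3,-1.5) → rotate → (-3.15551,-1.13699) → ×s → (-2.76502,-0.99629) → (-2.77,-1.00)
v3: (1.5,-5) → rotate → (0.90192,-5.14165) → ×s → (0.79030,-4.50537) → (0.79,-4.51)
v4: (5,-1.5) → rotate → (4.78904,-2.07729) → ×s → (4.19639,-1.82023) → (4.20,-1.82)
v5: (3,3.5) → rotate → (3.39059,3.12313) → ×s → (2.97100,2.73664) → (2.97,2.74)
v6: (1,4.5) → rotate → (1.52199,4.35127) → ×s → (1.33364,3.81280) → (1.33,3.81)
v7: (-0.5,4) → rotate → (-0.02638,4.03104) → ×s → (-0.02312,3.53220) → (-0.02,3.53)

Cross-section at z=0.75: (-3.81,1.33) (-2.77,-1.00) (0.79,-4.51) (4.20,-1.82) (2.97,2.74) (1.33,3.81) (-0.02,3.53)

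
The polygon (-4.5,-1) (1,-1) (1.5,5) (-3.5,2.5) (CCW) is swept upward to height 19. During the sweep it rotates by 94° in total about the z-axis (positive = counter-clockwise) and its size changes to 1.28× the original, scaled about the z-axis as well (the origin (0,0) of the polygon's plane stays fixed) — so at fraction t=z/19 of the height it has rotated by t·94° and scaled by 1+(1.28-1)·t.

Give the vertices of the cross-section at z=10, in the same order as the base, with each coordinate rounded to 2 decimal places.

Cross-section at z=10: (-2.48,-4.67) (1.62,0.13) (-3.24,5.04) (-4.79,-1.19)

t = z/height = 10/19 = 0.526316
s = 1 + (scale-1)·z/height = 1 + (1.28-1)·10/19 = 1.147368
θ = twist·z/height = 94°·10/19 = 49.4737° = 0.863479 rad
cos θ = 0.649797, sin θ = 0.760108 (intermediates below are computed at full precision and shown rounded to 5 d.p.)
v1: (-4.5,-1) → rotate → (-2.16398,-4.07028) → ×s → (-2.48288,-4.67011) → (-2.48,-4.67)
v2: (1,-1) → rotate → (1.40990,0.11031) → ×s → (1.61768,0.12657) → (1.62,0.13)
v3: (1.5,5) → rotate → (-2.82584,4.38915) → ×s → (-3.24228,5.03597) → (-3.24,5.04)
v4: (-3.5,2.5) → rotate → (-4.17456,-1.03588) → ×s → (-4.78976,-1.18854) → (-4.79,-1.19)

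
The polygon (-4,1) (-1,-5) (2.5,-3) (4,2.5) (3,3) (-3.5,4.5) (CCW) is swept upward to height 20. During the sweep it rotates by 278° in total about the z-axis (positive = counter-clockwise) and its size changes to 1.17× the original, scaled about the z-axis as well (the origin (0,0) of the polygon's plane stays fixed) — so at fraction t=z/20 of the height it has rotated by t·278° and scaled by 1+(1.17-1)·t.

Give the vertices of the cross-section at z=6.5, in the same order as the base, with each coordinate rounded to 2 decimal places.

Cross-section at z=6.5: (-1.03,-4.23) (5.28,-1.02) (3.15,2.66) (-2.66,4.20) (-3.19,3.15) (-4.73,-3.72)

t = z/height = 6.5/20 = 0.325
s = 1 + (scale-1)·z/height = 1 + (1.17-1)·6.5/20 = 1.055250
θ = twist·z/height = 278°·6.5/20 = 90.3500° = 1.576905 rad
cos θ = -0.006109, sin θ = 0.999981 (intermediates below are computed at full precision and shown rounded to 5 d.p.)
v1: (-4,1) → rotate → (-0.97555,-4.00603) → ×s → (-1.02945,-4.22737) → (-1.03,-4.23)
v2: (-1,-5) → rotate → (5.00602,-0.96944) → ×s → (5.28260,-1.02300) → (5.28,-1.02)
v3: (2.5,-3) → rotate → (2.98467,2.51828) → ×s → (3.14958,2.65741) → (3.15,2.66)
v4: (4,2.5) → rotate → (-2.52439,3.98465) → ×s → (-2.66386,4.20481) → (-2.66,4.20)
v5: (3,3) → rotate → (-3.01827,2.98162) → ×s → (-3.18503,3.14635) → (-3.19,3.15)
v6: (-3.5,4.5) → rotate → (-4.47854,-3.52742) → ×s → (-4.72597,-3.72231) → (-4.73,-3.72)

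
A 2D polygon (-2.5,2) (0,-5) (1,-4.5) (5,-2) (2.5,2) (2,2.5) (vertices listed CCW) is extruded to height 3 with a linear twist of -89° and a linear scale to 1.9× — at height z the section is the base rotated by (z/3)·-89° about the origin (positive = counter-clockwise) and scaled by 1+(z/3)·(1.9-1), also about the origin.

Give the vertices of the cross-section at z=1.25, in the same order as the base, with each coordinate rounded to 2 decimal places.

t = z/height = 1.25/3 = 0.416667
s = 1 + (scale-1)·z/height = 1 + (1.9-1)·1.25/3 = 1.375000
θ = twist·z/height = -89°·1.25/3 = -37.0833° = -0.647226 rad
cos θ = 0.797759, sin θ = -0.602976 (intermediates below are computed at full precision and shown rounded to 5 d.p.)
v1: (-2.5,2) → rotate → (-0.78845,3.10296) → ×s → (-1.08411,4.26657) → (-1.08,4.27)
v2: (0,-5) → rotate → (-3.01488,-3.98880) → ×s → (-4.14546,-5.48460) → (-4.15,-5.48)
v3: (1,-4.5) → rotate → (-1.91563,-4.19289) → ×s → (-2.63399,-5.76523) → (-2.63,-5.77)
v4: (5,-2) → rotate → (2.78284,-4.61040) → ×s → (3.82641,-6.33930) → (3.83,-6.34)
v5: (2.5,2) → rotate → (3.20035,0.08808) → ×s → (4.40048,0.12111) → (4.40,0.12)
v6: (2,2.5) → rotate → (3.10296,0.78845) → ×s → (4.26657,1.08411) → (4.27,1.08)

Cross-section at z=1.25: (-1.08,4.27) (-4.15,-5.48) (-2.63,-5.77) (3.83,-6.34) (4.40,0.12) (4.27,1.08)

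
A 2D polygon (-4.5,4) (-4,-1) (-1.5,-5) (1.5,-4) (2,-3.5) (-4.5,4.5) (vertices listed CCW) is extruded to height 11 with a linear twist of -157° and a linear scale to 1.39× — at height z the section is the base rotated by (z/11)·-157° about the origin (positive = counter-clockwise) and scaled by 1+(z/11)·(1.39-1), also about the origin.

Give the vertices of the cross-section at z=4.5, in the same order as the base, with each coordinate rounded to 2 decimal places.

t = z/height = 4.5/11 = 0.409091
s = 1 + (scale-1)·z/height = 1 + (1.39-1)·4.5/11 = 1.159545
θ = twist·z/height = -157°·4.5/11 = -64.2273° = -1.120977 rad
cos θ = 0.434802, sin θ = -0.900526 (intermediates below are computed at full precision and shown rounded to 5 d.p.)
v1: (-4.5,4) → rotate → (1.64549,5.79158) → ×s → (1.90802,6.71560) → (1.91,6.72)
v2: (-4,-1) → rotate → (-2.63974,3.16730) → ×s → (-3.06089,3.67263) → (-3.06,3.67)
v3: (-1.5,-5) → rotate → (-5.15483,-0.82322) → ×s → (-5.97726,-0.95457) → (-5.98,-0.95)
v4: (1.5,-4) → rotate → (-2.94990,-3.09000) → ×s → (-3.42054,-3.58299) → (-3.42,-3.58)
v5: (2,-3.5) → rotate → (-2.28224,-3.32286) → ×s → (-2.64636,-3.85301) → (-2.65,-3.85)
v6: (-4.5,4.5) → rotate → (2.09576,6.00898) → ×s → (2.43012,6.96768) → (2.43,6.97)

Cross-section at z=4.5: (1.91,6.72) (-3.06,3.67) (-5.98,-0.95) (-3.42,-3.58) (-2.65,-3.85) (2.43,6.97)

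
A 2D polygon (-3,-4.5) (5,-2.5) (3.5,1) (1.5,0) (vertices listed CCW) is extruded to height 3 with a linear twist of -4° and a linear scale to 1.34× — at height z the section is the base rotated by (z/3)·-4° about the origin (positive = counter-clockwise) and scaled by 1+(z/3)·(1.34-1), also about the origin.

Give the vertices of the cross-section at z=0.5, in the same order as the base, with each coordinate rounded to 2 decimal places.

Cross-section at z=0.5: (-3.23,-4.72) (5.25,-2.70) (3.71,1.01) (1.58,-0.02)

t = z/height = 0.5/3 = 0.166667
s = 1 + (scale-1)·z/height = 1 + (1.34-1)·0.5/3 = 1.056667
θ = twist·z/height = -4°·0.5/3 = -0.6667° = -0.011636 rad
cos θ = 0.999932, sin θ = -0.011635 (intermediates below are computed at full precision and shown rounded to 5 d.p.)
v1: (-3,-4.5) → rotate → (-3.05216,-4.46479) → ×s → (-3.22511,-4.71779) → (-3.23,-4.72)
v2: (5,-2.5) → rotate → (4.97057,-2.55801) → ×s → (5.25224,-2.70296) → (5.25,-2.70)
v3: (3.5,1) → rotate → (3.51140,0.95921) → ×s → (3.71038,1.01356) → (3.71,1.01)
v4: (1.5,0) → rotate → (1.49990,-0.01745) → ×s → (1.58489,-0.01844) → (1.58,-0.02)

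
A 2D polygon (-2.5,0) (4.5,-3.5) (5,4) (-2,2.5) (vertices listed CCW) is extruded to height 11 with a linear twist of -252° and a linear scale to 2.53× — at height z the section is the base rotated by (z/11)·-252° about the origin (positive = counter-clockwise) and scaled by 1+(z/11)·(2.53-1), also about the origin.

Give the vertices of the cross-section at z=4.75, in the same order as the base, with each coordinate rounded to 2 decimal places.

Cross-section at z=4.75: (1.34,3.93) (-7.91,-5.20) (3.61,-10.00) (5.00,1.80)

t = z/height = 4.75/11 = 0.431818
s = 1 + (scale-1)·z/height = 1 + (2.53-1)·4.75/11 = 1.660682
θ = twist·z/height = -252°·4.75/11 = -108.8182° = -1.899236 rad
cos θ = -0.322566, sin θ = -0.946547 (intermediates below are computed at full precision and shown rounded to 5 d.p.)
v1: (-2.5,0) → rotate → (0.80642,2.36637) → ×s → (1.33920,3.92978) → (1.34,3.93)
v2: (4.5,-3.5) → rotate → (-4.76446,-3.13048) → ×s → (-7.91225,-5.19873) → (-7.91,-5.20)
v3: (5,4) → rotate → (2.17336,-6.02300) → ×s → (3.60926,-10.00229) → (3.61,-10.00)
v4: (-2,2.5) → rotate → (3.01150,1.08668) → ×s → (5.00114,1.80463) → (5.00,1.80)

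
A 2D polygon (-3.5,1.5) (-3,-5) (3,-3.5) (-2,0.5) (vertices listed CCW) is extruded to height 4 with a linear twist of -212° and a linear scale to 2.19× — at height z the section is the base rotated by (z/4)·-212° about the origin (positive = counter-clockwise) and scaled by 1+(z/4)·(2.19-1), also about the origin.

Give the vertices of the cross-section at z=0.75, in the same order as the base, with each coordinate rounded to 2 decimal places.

Cross-section at z=0.75: (-2.12,4.15) (-6.73,-2.36) (0.08,-5.64) (-1.49,2.03)

t = z/height = 0.75/4 = 0.1875
s = 1 + (scale-1)·z/height = 1 + (2.19-1)·0.75/4 = 1.223125
θ = twist·z/height = -212°·0.75/4 = -39.7500° = -0.693768 rad
cos θ = 0.768842, sin θ = -0.639439 (intermediates below are computed at full precision and shown rounded to 5 d.p.)
v1: (-3.5,1.5) → rotate → (-1.73179,3.39130) → ×s → (-2.11819,4.14798) → (-2.12,4.15)
v2: (-3,-5) → rotate → (-5.50372,-1.92589) → ×s → (-6.73174,-2.35561) → (-6.73,-2.36)
v3: (3,-3.5) → rotate → (0.06849,-4.60926) → ×s → (0.08377,-5.63771) → (0.08,-5.64)
v4: (-2,0.5) → rotate → (-1.21796,1.66330) → ×s → (-1.48972,2.03442) → (-1.49,2.03)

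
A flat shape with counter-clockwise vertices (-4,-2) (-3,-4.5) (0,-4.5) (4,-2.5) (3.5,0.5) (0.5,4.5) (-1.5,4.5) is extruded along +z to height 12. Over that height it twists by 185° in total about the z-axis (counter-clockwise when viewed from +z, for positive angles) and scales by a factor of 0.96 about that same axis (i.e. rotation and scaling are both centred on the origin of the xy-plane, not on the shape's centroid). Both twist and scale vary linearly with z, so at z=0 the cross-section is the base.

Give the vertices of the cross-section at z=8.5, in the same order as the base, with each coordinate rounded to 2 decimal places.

Cross-section at z=8.5: (4.02,-1.66) (5.21,0.67) (3.30,2.87) (-0.72,4.53) (-2.60,2.25) (-3.62,-2.50) (-2.34,-3.97)

t = z/height = 8.5/12 = 0.708333
s = 1 + (scale-1)·z/height = 1 + (0.96-1)·8.5/12 = 0.971667
θ = twist·z/height = 185°·8.5/12 = 131.0417° = 2.287109 rad
cos θ = -0.656608, sin θ = 0.754232 (intermediates below are computed at full precision and shown rounded to 5 d.p.)
v1: (-4,-2) → rotate → (4.13490,-1.70371) → ×s → (4.01774,-1.65544) → (4.02,-1.66)
v2: (-3,-4.5) → rotate → (5.36387,0.69204) → ×s → (5.21189,0.67243) → (5.21,0.67)
v3: (0,-4.5) → rotate → (3.39405,2.95473) → ×s → (3.29788,2.87102) → (3.30,2.87)
v4: (4,-2.5) → rotate → (-0.74085,4.65845) → ×s → (-0.71986,4.52646) → (-0.72,4.53)
v5: (3.5,0.5) → rotate → (-2.67524,2.31151) → ×s → (-2.59944,2.24602) → (-2.60,2.25)
v6: (0.5,4.5) → rotate → (-3.72235,-2.57762) → ×s → (-3.61688,-2.50459) → (-3.62,-2.50)
v7: (-1.5,4.5) → rotate → (-2.40913,-4.08608) → ×s → (-2.34087,-3.97031) → (-2.34,-3.97)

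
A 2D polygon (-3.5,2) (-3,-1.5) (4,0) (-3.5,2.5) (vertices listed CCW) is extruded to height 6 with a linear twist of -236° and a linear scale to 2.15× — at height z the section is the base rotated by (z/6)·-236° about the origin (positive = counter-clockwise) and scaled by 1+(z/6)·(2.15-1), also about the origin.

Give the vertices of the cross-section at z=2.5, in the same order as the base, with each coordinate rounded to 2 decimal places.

t = z/height = 2.5/6 = 0.416667
s = 1 + (scale-1)·z/height = 1 + (2.15-1)·2.5/6 = 1.479167
θ = twist·z/height = -236°·2.5/6 = -98.3333° = -1.716240 rad
cos θ = -0.144932, sin θ = -0.989442 (intermediates below are computed at full precision and shown rounded to 5 d.p.)
v1: (-3.5,2) → rotate → (2.48614,3.17318) → ×s → (3.67742,4.69367) → (3.68,4.69)
v2: (-3,-1.5) → rotate → (-1.04937,3.18572) → ×s → (-1.55219,4.71221) → (-1.55,4.71)
v3: (4,0) → rotate → (-0.57973,-3.95777) → ×s → (-0.85751,-5.85420) → (-0.86,-5.85)
v4: (-3.5,2.5) → rotate → (2.98087,3.10072) → ×s → (4.40920,4.58648) → (4.41,4.59)

Cross-section at z=2.5: (3.68,4.69) (-1.55,4.71) (-0.86,-5.85) (4.41,4.59)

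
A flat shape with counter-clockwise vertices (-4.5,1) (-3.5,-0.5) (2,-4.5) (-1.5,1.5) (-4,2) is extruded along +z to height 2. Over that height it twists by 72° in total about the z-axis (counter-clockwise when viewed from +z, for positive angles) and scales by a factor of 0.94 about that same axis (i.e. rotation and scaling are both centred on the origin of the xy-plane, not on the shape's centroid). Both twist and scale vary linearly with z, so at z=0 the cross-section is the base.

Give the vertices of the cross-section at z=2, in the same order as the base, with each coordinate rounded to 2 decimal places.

Cross-section at z=2: (-2.20,-3.73) (-0.57,-3.27) (4.60,0.48) (-1.78,-0.91) (-2.95,-3.00)

t = z/height = 2/2 = 1
s = 1 + (scale-1)·z/height = 1 + (0.94-1)·2/2 = 0.940000
θ = twist·z/height = 72°·2/2 = 72.0000° = 1.256637 rad
cos θ = 0.309017, sin θ = 0.951057 (intermediates below are computed at full precision and shown rounded to 5 d.p.)
v1: (-4.5,1) → rotate → (-2.34163,-3.97074) → ×s → (-2.20114,-3.73249) → (-2.20,-3.73)
v2: (-3.5,-0.5) → rotate → (-0.60603,-3.48321) → ×s → (-0.56967,-3.27421) → (-0.57,-3.27)
v3: (2,-4.5) → rotate → (4.89779,0.51154) → ×s → (4.60392,0.48084) → (4.60,0.48)
v4: (-1.5,1.5) → rotate → (-1.89011,-0.96306) → ×s → (-1.77670,-0.90528) → (-1.78,-0.91)
v5: (-4,2) → rotate → (-3.13818,-3.18619) → ×s → (-2.94989,-2.99502) → (-2.95,-3.00)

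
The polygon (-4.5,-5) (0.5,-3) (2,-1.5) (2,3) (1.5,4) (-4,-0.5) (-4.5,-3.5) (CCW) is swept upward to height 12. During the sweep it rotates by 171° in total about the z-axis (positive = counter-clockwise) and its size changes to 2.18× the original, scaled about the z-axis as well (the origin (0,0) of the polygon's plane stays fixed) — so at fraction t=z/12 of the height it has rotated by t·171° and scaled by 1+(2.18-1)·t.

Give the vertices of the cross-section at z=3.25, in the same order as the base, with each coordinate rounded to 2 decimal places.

t = z/height = 3.25/12 = 0.270833
s = 1 + (scale-1)·z/height = 1 + (2.18-1)·3.25/12 = 1.319583
θ = twist·z/height = 171°·3.25/12 = 46.3125° = 0.808306 rad
cos θ = 0.690725, sin θ = 0.723118 (intermediates below are computed at full precision and shown rounded to 5 d.p.)
v1: (-4.5,-5) → rotate → (0.50733,-6.70765) → ×s → (0.66946,-8.85131) → (0.67,-8.85)
v2: (0.5,-3) → rotate → (2.51472,-1.71062) → ×s → (3.31838,-2.25730) → (3.32,-2.26)
v3: (2,-1.5) → rotate → (2.46613,0.41015) → ×s → (3.25426,0.54123) → (3.25,0.54)
v4: (2,3) → rotate → (-0.78790,3.51841) → ×s → (-1.03971,4.64283) → (-1.04,4.64)
v5: (1.5,4) → rotate → (-1.85638,3.84758) → ×s → (-2.44965,5.07720) → (-2.45,5.08)
v6: (-4,-0.5) → rotate → (-2.40134,-3.23783) → ×s → (-3.16877,-4.27259) → (-3.17,-4.27)
v7: (-4.5,-3.5) → rotate → (-0.57735,-5.67157) → ×s → (-0.76186,-7.48410) → (-0.76,-7.48)

Cross-section at z=3.25: (0.67,-8.85) (3.32,-2.26) (3.25,0.54) (-1.04,4.64) (-2.45,5.08) (-3.17,-4.27) (-0.76,-7.48)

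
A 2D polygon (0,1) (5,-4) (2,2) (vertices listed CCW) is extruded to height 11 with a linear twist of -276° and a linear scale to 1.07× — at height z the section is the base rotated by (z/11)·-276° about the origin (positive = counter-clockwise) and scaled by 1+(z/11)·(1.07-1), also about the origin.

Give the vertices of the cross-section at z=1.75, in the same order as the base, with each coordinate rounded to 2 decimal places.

t = z/height = 1.75/11 = 0.159091
s = 1 + (scale-1)·z/height = 1 + (1.07-1)·1.75/11 = 1.011136
θ = twist·z/height = -276°·1.75/11 = -43.9091° = -0.766358 rad
cos θ = 0.720441, sin θ = -0.693516 (intermediates below are computed at full precision and shown rounded to 5 d.p.)
v1: (0,1) → rotate → (0.69352,0.72044) → ×s → (0.70124,0.72846) → (0.70,0.73)
v2: (5,-4) → rotate → (0.82814,-6.34935) → ×s → (0.83736,-6.42005) → (0.84,-6.42)
v3: (2,2) → rotate → (2.82791,0.05385) → ×s → (2.85941,0.05445) → (2.86,0.05)

Cross-section at z=1.75: (0.70,0.73) (0.84,-6.42) (2.86,0.05)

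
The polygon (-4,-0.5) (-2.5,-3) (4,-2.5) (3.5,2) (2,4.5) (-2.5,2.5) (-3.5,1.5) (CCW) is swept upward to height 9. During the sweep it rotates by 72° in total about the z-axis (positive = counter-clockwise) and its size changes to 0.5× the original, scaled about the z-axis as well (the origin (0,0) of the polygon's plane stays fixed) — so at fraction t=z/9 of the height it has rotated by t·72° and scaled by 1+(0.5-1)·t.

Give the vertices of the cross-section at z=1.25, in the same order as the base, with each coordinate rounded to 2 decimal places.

t = z/height = 1.25/9 = 0.138889
s = 1 + (scale-1)·z/height = 1 + (0.5-1)·1.25/9 = 0.930556
θ = twist·z/height = 72°·1.25/9 = 10.0000° = 0.174533 rad
cos θ = 0.984808, sin θ = 0.173648 (intermediates below are computed at full precision and shown rounded to 5 d.p.)
v1: (-4,-0.5) → rotate → (-3.85241,-1.18700) → ×s → (-3.58488,-1.10457) → (-3.58,-1.10)
v2: (-2.5,-3) → rotate → (-1.94107,-3.38854) → ×s → (-1.80628,-3.15323) → (-1.81,-3.15)
v3: (4,-2.5) → rotate → (4.37335,-1.76743) → ×s → (4.06965,-1.64469) → (4.07,-1.64)
v4: (3.5,2) → rotate → (3.09953,2.57738) → ×s → (2.88429,2.39840) → (2.88,2.40)
v5: (2,4.5) → rotate → (1.18820,4.77893) → ×s → (1.10568,4.44706) → (1.11,4.45)
v6: (-2.5,2.5) → rotate → (-2.89614,2.02790) → ×s → (-2.69502,1.88707) → (-2.70,1.89)
v7: (-3.5,1.5) → rotate → (-3.70730,0.86944) → ×s → (-3.44985,0.80907) → (-3.45,0.81)

Cross-section at z=1.25: (-3.58,-1.10) (-1.81,-3.15) (4.07,-1.64) (2.88,2.40) (1.11,4.45) (-2.70,1.89) (-3.45,0.81)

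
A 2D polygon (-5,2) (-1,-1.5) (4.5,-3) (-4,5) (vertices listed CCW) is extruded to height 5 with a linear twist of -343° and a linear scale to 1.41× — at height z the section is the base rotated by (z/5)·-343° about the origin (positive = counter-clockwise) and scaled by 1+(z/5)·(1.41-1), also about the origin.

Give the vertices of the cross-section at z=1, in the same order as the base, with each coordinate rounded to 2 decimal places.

t = z/height = 1/5 = 0.2
s = 1 + (scale-1)·z/height = 1 + (1.41-1)·1/5 = 1.082000
θ = twist·z/height = -343°·1/5 = -68.6000° = -1.197296 rad
cos θ = 0.364877, sin θ = -0.931056 (intermediates below are computed at full precision and shown rounded to 5 d.p.)
v1: (-5,2) → rotate → (0.03773,5.38503) → ×s → (0.04082,5.82661) → (0.04,5.83)
v2: (-1,-1.5) → rotate → (-1.76146,0.38374) → ×s → (-1.90590,0.41521) → (-1.91,0.42)
v3: (4.5,-3) → rotate → (-1.15122,-5.28438) → ×s → (-1.24562,-5.71770) → (-1.25,-5.72)
v4: (-4,5) → rotate → (3.19577,5.54861) → ×s → (3.45783,6.00359) → (3.46,6.00)

Cross-section at z=1: (0.04,5.83) (-1.91,0.42) (-1.25,-5.72) (3.46,6.00)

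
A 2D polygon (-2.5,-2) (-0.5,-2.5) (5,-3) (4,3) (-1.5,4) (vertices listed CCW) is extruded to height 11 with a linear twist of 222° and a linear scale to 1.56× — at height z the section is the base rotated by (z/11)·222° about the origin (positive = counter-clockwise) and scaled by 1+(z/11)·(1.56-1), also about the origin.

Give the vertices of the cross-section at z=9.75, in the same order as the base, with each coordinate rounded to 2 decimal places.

t = z/height = 9.75/11 = 0.886364
s = 1 + (scale-1)·z/height = 1 + (1.56-1)·9.75/11 = 1.496364
θ = twist·z/height = 222°·9.75/11 = 196.7727° = 3.434332 rad
cos θ = -0.957457, sin θ = -0.288576 (intermediates below are computed at full precision and shown rounded to 5 d.p.)
v1: (-2.5,-2) → rotate → (1.81649,2.63635) → ×s → (2.71813,3.94494) → (2.72,3.94)
v2: (-0.5,-2.5) → rotate → (-0.24271,2.53793) → ×s → (-0.36318,3.79767) → (-0.36,3.80)
v3: (5,-3) → rotate → (-5.65301,1.42949) → ×s → (-8.45896,2.13904) → (-8.46,2.14)
v4: (4,3) → rotate → (-2.96410,-4.02668) → ×s → (-4.43537,-6.02537) → (-4.44,-6.03)
v5: (-1.5,4) → rotate → (2.59049,-3.39696) → ×s → (3.87631,-5.08309) → (3.88,-5.08)

Cross-section at z=9.75: (2.72,3.94) (-0.36,3.80) (-8.46,2.14) (-4.44,-6.03) (3.88,-5.08)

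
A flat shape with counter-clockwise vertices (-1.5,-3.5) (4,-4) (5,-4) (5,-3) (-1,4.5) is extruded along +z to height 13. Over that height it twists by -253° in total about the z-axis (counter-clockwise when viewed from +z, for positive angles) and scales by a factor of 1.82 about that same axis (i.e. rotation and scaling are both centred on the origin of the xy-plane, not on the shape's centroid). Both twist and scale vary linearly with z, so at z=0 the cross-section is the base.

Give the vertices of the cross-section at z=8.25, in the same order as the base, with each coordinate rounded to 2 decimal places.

t = z/height = 8.25/13 = 0.634615
s = 1 + (scale-1)·z/height = 1 + (1.82-1)·8.25/13 = 1.520385
θ = twist·z/height = -253°·8.25/13 = -160.5577° = -2.802260 rad
cos θ = -0.942977, sin θ = -0.332858 (intermediates below are computed at full precision and shown rounded to 5 d.p.)
v1: (-1.5,-3.5) → rotate → (0.24946,3.79971) → ×s → (0.37928,5.77701) → (0.38,5.78)
v2: (4,-4) → rotate → (-5.10334,2.44048) → ×s → (-7.75904,3.71047) → (-7.76,3.71)
v3: (5,-4) → rotate → (-6.04632,2.10762) → ×s → (-9.19273,3.20439) → (-9.19,3.20)
v4: (5,-3) → rotate → (-5.71346,1.16464) → ×s → (-8.68665,1.77071) → (-8.69,1.77)
v5: (-1,4.5) → rotate → (2.44084,-3.91054) → ×s → (3.71101,-5.94552) → (3.71,-5.95)

Cross-section at z=8.25: (0.38,5.78) (-7.76,3.71) (-9.19,3.20) (-8.69,1.77) (3.71,-5.95)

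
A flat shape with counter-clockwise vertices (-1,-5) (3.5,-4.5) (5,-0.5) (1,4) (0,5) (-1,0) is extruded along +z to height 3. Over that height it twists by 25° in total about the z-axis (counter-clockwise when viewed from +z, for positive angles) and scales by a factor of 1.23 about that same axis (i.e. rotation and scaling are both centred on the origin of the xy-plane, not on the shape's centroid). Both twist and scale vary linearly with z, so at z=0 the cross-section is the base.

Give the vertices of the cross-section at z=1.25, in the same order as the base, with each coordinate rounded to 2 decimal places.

t = z/height = 1.25/3 = 0.416667
s = 1 + (scale-1)·z/height = 1 + (1.23-1)·1.25/3 = 1.095833
θ = twist·z/height = 25°·1.25/3 = 10.4167° = 0.181805 rad
cos θ = 0.983519, sin θ = 0.180805 (intermediates below are computed at full precision and shown rounded to 5 d.p.)
v1: (-1,-5) → rotate → (-0.07949,-5.09840) → ×s → (-0.08711,-5.58700) → (-0.09,-5.59)
v2: (3.5,-4.5) → rotate → (4.25594,-3.79302) → ×s → (4.66380,-4.15651) → (4.66,-4.16)
v3: (5,-0.5) → rotate → (5.00800,0.41227) → ×s → (5.48793,0.45178) → (5.49,0.45)
v4: (1,4) → rotate → (0.26030,4.11488) → ×s → (0.28524,4.50922) → (0.29,4.51)
v5: (0,5) → rotate → (-0.90403,4.91759) → ×s → (-0.99066,5.38886) → (-0.99,5.39)
v6: (-1,0) → rotate → (-0.98352,-0.18081) → ×s → (-1.07777,-0.19813) → (-1.08,-0.20)

Cross-section at z=1.25: (-0.09,-5.59) (4.66,-4.16) (5.49,0.45) (0.29,4.51) (-0.99,5.39) (-1.08,-0.20)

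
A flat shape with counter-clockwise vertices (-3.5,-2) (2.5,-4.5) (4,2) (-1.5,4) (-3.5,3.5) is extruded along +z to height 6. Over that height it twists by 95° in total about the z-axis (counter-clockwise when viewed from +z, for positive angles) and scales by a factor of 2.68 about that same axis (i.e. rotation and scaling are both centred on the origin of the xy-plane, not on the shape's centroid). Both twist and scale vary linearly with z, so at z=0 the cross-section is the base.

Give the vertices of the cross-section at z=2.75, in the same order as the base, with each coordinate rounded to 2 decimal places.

Cross-section at z=2.75: (-2.05,-6.83) (8.69,-2.73) (2.69,7.44) (-6.80,3.30) (-8.76,0.22)

t = z/height = 2.75/6 = 0.458333
s = 1 + (scale-1)·z/height = 1 + (2.68-1)·2.75/6 = 1.770000
θ = twist·z/height = 95°·2.75/6 = 43.5417° = 0.759945 rad
cos θ = 0.724874, sin θ = 0.688882 (intermediates below are computed at full precision and shown rounded to 5 d.p.)
v1: (-3.5,-2) → rotate → (-1.15929,-3.86083) → ×s → (-2.05195,-6.83368) → (-2.05,-6.83)
v2: (2.5,-4.5) → rotate → (4.91215,-1.53973) → ×s → (8.69451,-2.72532) → (8.69,-2.73)
v3: (4,2) → rotate → (1.52173,4.20527) → ×s → (2.69346,7.44334) → (2.69,7.44)
v4: (-1.5,4) → rotate → (-3.84284,1.86617) → ×s → (-6.80182,3.30312) → (-6.80,3.30)
v5: (-3.5,3.5) → rotate → (-4.94814,0.12597) → ×s → (-8.75822,0.22297) → (-8.76,0.22)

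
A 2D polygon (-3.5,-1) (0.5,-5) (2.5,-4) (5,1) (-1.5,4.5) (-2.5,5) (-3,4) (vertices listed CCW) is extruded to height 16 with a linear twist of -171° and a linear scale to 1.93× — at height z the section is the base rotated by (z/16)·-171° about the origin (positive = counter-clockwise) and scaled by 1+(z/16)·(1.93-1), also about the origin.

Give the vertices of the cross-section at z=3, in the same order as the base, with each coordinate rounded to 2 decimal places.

Cross-section at z=3: (-4.11,1.19) (-2.62,-5.29) (-0.01,-5.54) (5.60,-2.12) (1.31,5.41) (0.63,6.53) (-0.49,5.85)

t = z/height = 3/16 = 0.1875
s = 1 + (scale-1)·z/height = 1 + (1.93-1)·3/16 = 1.174375
θ = twist·z/height = -171°·3/16 = -32.0625° = -0.559596 rad
cos θ = 0.847470, sin θ = -0.530844 (intermediates below are computed at full precision and shown rounded to 5 d.p.)
v1: (-3.5,-1) → rotate → (-3.49699,1.01048) → ×s → (-4.10677,1.18669) → (-4.11,1.19)
v2: (0.5,-5) → rotate → (-2.23049,-4.50277) → ×s → (-2.61943,-5.28794) → (-2.62,-5.29)
v3: (2.5,-4) → rotate → (-0.00470,-4.71699) → ×s → (-0.00552,-5.53951) → (-0.01,-5.54)
v4: (5,1) → rotate → (4.76819,-1.80675) → ×s → (5.59965,-2.12180) → (5.60,-2.12)
v5: (-1.5,4.5) → rotate → (1.11759,4.60988) → ×s → (1.31247,5.41373) → (1.31,5.41)
v6: (-2.5,5) → rotate → (0.53555,5.56446) → ×s → (0.62893,6.53476) → (0.63,6.53)
v7: (-3,4) → rotate → (-0.41903,4.98241) → ×s → (-0.49210,5.85122) → (-0.49,5.85)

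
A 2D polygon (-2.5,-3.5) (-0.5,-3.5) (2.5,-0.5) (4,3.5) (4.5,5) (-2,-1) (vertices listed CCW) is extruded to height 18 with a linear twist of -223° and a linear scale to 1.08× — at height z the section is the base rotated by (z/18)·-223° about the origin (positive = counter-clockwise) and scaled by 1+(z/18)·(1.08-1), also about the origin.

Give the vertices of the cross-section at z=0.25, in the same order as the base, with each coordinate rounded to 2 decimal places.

t = z/height = 0.25/18 = 0.0138889
s = 1 + (scale-1)·z/height = 1 + (1.08-1)·0.25/18 = 1.001111
θ = twist·z/height = -223°·0.25/18 = -3.0972° = -0.054057 rad
cos θ = 0.998539, sin θ = -0.054030 (intermediates below are computed at full precision and shown rounded to 5 d.p.)
v1: (-2.5,-3.5) → rotate → (-2.68545,-3.35981) → ×s → (-2.68844,-3.36354) → (-2.69,-3.36)
v2: (-0.5,-3.5) → rotate → (-0.68838,-3.46787) → ×s → (-0.68914,-3.47173) → (-0.69,-3.47)
v3: (2.5,-0.5) → rotate → (2.46933,-0.63435) → ×s → (2.47208,-0.63505) → (2.47,-0.64)
v4: (4,3.5) → rotate → (4.18326,3.27877) → ×s → (4.18791,3.28241) → (4.19,3.28)
v5: (4.5,5) → rotate → (4.76358,4.74956) → ×s → (4.76887,4.75484) → (4.77,4.75)
v6: (-2,-1) → rotate → (-2.05111,-0.89048) → ×s → (-2.05339,-0.89147) → (-2.05,-0.89)

Cross-section at z=0.25: (-2.69,-3.36) (-0.69,-3.47) (2.47,-0.64) (4.19,3.28) (4.77,4.75) (-2.05,-0.89)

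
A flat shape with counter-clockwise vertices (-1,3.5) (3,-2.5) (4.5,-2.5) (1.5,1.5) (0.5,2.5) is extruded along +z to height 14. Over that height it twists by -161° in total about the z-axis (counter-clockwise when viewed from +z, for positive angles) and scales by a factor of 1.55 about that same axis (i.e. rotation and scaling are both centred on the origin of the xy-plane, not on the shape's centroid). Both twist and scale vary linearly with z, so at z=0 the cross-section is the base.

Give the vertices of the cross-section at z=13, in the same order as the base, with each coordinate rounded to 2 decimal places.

Cross-section at z=13: (3.99,-3.79) (-5.82,0.95) (-7.77,-0.20) (-0.80,-3.10) (1.27,-3.64)

t = z/height = 13/14 = 0.928571
s = 1 + (scale-1)·z/height = 1 + (1.55-1)·13/14 = 1.510714
θ = twist·z/height = -161°·13/14 = -149.5000° = -2.609267 rad
cos θ = -0.861629, sin θ = -0.507538 (intermediates below are computed at full precision and shown rounded to 5 d.p.)
v1: (-1,3.5) → rotate → (2.63801,-2.50816) → ×s → (3.98528,-3.78912) → (3.99,-3.79)
v2: (3,-2.5) → rotate → (-3.85373,0.63146) → ×s → (-5.82189,0.95395) → (-5.82,0.95)
v3: (4.5,-2.5) → rotate → (-5.14618,-0.12985) → ×s → (-7.77440,-0.19617) → (-7.77,-0.20)
v4: (1.5,1.5) → rotate → (-0.53114,-2.05375) → ×s → (-0.80240,-3.10263) → (-0.80,-3.10)
v5: (0.5,2.5) → rotate → (0.83803,-2.40784) → ×s → (1.26603,-3.63756) → (1.27,-3.64)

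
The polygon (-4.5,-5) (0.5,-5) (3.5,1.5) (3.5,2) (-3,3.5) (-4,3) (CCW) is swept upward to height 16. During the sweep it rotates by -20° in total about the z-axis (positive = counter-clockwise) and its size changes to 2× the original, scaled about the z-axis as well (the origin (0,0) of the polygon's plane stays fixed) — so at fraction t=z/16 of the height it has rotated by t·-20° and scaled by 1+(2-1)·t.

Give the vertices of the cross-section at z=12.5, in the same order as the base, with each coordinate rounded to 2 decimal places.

Cross-section at z=12.5: (-10.12,-6.42) (-1.54,-8.82) (6.72,0.89) (6.96,1.75) (-3.47,7.44) (-5.42,7.07)

t = z/height = 12.5/16 = 0.78125
s = 1 + (scale-1)·z/height = 1 + (2-1)·12.5/16 = 1.781250
θ = twist·z/height = -20°·12.5/16 = -15.6250° = -0.272708 rad
cos θ = 0.963045, sin θ = -0.269340 (intermediates below are computed at full precision and shown rounded to 5 d.p.)
v1: (-4.5,-5) → rotate → (-5.68040,-3.60320) → ×s → (-10.11822,-6.41819) → (-10.12,-6.42)
v2: (0.5,-5) → rotate → (-0.86518,-4.94990) → ×s → (-1.54110,-8.81700) → (-1.54,-8.82)
v3: (3.5,1.5) → rotate → (3.77467,0.50188) → ×s → (6.72363,0.89397) → (6.72,0.89)
v4: (3.5,2) → rotate → (3.90934,0.98340) → ×s → (6.96351,1.75168) → (6.96,1.75)
v5: (-3,3.5) → rotate → (-1.94645,4.17868) → ×s → (-3.46711,7.44327) → (-3.47,7.44)
v6: (-4,3) → rotate → (-3.04416,3.96650) → ×s → (-5.42241,7.06532) → (-5.42,7.07)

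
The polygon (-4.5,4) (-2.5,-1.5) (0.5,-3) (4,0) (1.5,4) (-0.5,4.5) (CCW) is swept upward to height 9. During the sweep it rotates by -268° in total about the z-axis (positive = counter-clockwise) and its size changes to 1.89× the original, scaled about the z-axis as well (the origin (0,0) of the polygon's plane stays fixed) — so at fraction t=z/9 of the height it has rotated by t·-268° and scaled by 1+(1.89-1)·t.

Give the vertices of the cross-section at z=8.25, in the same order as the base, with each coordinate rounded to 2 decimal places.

Cross-section at z=8.25: (-3.25,-10.44) (4.35,-3.01) (4.59,3.07) (-2.99,6.62) (-7.74,-0.51) (-7.07,-4.19)

t = z/height = 8.25/9 = 0.916667
s = 1 + (scale-1)·z/height = 1 + (1.89-1)·8.25/9 = 1.815833
θ = twist·z/height = -268°·8.25/9 = -245.6667° = -4.287692 rad
cos θ = -0.412045, sin θ = 0.911164 (intermediates below are computed at full precision and shown rounded to 5 d.p.)
v1: (-4.5,4) → rotate → (-1.79045,-5.74841) → ×s → (-3.25117,-10.43816) → (-3.25,-10.44)
v2: (-2.5,-1.5) → rotate → (2.39686,-1.65984) → ×s → (4.35229,-3.01400) → (4.35,-3.01)
v3: (0.5,-3) → rotate → (2.52747,1.69172) → ×s → (4.58946,3.07187) → (4.59,3.07)
v4: (4,0) → rotate → (-1.64818,3.64465) → ×s → (-2.99282,6.61809) → (-2.99,6.62)
v5: (1.5,4) → rotate → (-4.26272,-0.28143) → ×s → (-7.74039,-0.51103) → (-7.74,-0.51)
v6: (-0.5,4.5) → rotate → (-3.89421,-2.30978) → ×s → (-7.07124,-4.19418) → (-7.07,-4.19)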